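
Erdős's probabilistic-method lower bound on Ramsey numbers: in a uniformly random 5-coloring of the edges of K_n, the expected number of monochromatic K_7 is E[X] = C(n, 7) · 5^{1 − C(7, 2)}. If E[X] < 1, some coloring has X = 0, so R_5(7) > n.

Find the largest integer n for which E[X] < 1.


We need C(n, 7) · 5^{1 − 21} < 1, i.e. C(n, 7) < 5^{21 − 1} = 95367431640625.
Check values of n near the boundary:
  n = 332: C(332, 7) = 82772214646616; 82772214646616 < 95367431640625? YES
  n = 333: C(333, 7) = 84549532139028; 84549532139028 < 95367431640625? YES
  n = 334: C(334, 7) = 86359460961576; 86359460961576 < 95367431640625? YES
  n = 335: C(335, 7) = 88202498238195; 88202498238195 < 95367431640625? YES
  n = 336: C(336, 7) = 90079147136880; 90079147136880 < 95367431640625? YES
  n = 337: C(337, 7) = 91989916924632; 91989916924632 < 95367431640625? YES
  n = 338: C(338, 7) = 93935323022736; 93935323022736 < 95367431640625? YES
  n = 339: C(339, 7) = 95915887062372; 95915887062372 < 95367431640625? NO
  n = 340: C(340, 7) = 97932136940560; 97932136940560 < 95367431640625? NO
The largest n with C(n, 7) < 95367431640625 is n = 338 (where E[X] = 93935323022736/95367431640625 ≈ 0.9850). Hence R_5(7) > 338, i.e. R_5(7) ≥ 339.

Largest n = 338; hence R_5(7) > 338.


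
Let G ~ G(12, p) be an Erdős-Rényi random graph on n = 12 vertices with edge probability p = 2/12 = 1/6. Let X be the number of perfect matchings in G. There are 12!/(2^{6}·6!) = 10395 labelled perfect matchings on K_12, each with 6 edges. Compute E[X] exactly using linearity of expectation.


K_12 has 12!/(2^{6}·6!) = 10395 labelled perfect matchings.
For each such perfect matching H, let X_H = 1 if all 6 edges of H are present in G. Then P[X_H = 1] = p^{6} = (1/6)^{6} = 1/46656.
By linearity: E[X] = Σ_H E[X_H] = 10395 · p^{6} = 10395 · 1/46656 = 385/1728.
Numerically: E[X] ≈ 0.2228.

E[X] = 10395 · (1/6)^{6} = 385/1728 ≈ 0.2228.


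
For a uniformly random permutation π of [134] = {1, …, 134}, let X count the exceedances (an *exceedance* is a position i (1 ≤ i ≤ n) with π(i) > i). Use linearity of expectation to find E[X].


Write X = Σ_{i=1}^{134} X_i, where X_i = 1_{π(i) > i}.
For each fixed i, π(i) is uniform over {1, …, 134} (marginal of a uniform permutation), so P[π(i) > i] = (n − i)/n. Summing: Σ_{i=1}^{134} (n − i)/n = (0 + 1 + … + 133)/134 = 134(134 − 1)/(2·134) = (134 − 1)/2.
Hence E[X] = Σ_{i=1}^{134} (134 − i)/134 = 133/2 ≈ 66.50000.

E[X] = 133/2 = 66.50000.


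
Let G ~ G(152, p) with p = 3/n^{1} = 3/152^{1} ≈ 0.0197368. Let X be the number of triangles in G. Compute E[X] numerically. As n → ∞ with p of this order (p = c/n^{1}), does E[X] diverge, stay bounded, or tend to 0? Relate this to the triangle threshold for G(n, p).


Number of potential triangles: C(152, 3) = 573800.
Each occurs with probability p³ ≈ (0.0197368)³ ≈ 7.68834743e-06.
By linearity: E[X] = C(152, 3)·p³ ≈ 573800 · 7.68834743e-06 ≈ 4.411574.
Here α = 1, so p = 3/n is exactly at the triangle threshold p ~ 1/n. Asymptotically E[X] → c³/6 = 3³/6 = 9/2 ≈ 4.500000, a bounded constant. In this regime the triangle count is asymptotically Poisson(c³/6).

E[X] ≈ 4.411574; in regime p = Θ(1/n^{1}) E[X] stays bounded (at the triangle threshold p ~ 1/n).


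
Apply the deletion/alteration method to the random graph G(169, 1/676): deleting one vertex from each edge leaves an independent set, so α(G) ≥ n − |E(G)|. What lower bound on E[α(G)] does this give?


E[|E(G)|] = C(169, 2)·p = 14196 · (1/676) = 21.
E[α(G)] ≥ n − E[|E(G)|] = 169 − 21 = 148.
Numerically: ≈ 148.000000.
(This is only a lower bound; the true E[α(G)] may be larger.)

E[α(G)] ≥ 148 ≈ 148.000000.


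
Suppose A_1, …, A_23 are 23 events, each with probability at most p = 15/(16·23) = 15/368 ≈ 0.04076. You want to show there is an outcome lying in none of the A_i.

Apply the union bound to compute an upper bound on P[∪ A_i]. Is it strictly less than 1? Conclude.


Union bound: P[∪_{i=1}^{23} A_i] ≤ Σ_i P[A_i] ≤ 23·p = 23·(15/368) = 15/16.
Numerically: 15/16 ≈ 0.93750.
Is 15/16 < 1? YES.
Since P[∪ A_i] ≤ 15/16 < 1, the complement has P[∩ A_i^c] ≥ 1 − 15/16 = 1/16 > 0, so some outcome avoids every A_i.

23·p = 15/16 ≈ 0.93750; existence CERTIFIED by the union bound.


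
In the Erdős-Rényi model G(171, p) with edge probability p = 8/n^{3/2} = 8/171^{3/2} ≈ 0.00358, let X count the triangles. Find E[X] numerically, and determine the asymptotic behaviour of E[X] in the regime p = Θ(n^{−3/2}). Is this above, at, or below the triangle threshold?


Number of potential triangles: C(171, 3) = 818805.
Each occurs with probability p³ ≈ (0.00358)³ ≈ 4.57918e-08.
By linearity: E[X] = C(171, 3)·p³ ≈ 818805 · 4.57918e-08 ≈ 0.037.
Since α = 3/2 > 1, p = c/n^{3/2} = o(1/n) is below the triangle threshold p ~ 1/n. Asymptotically E[X] ~ (c³/6)·n^{3(1−α)} = (8³/6)·n^{-1.5} → 0, so by Markov's inequality G has no triangles w.h.p.

E[X] ≈ 0.037; in regime p = Θ(1/n^{3/2}) E[X] tends to 0 (below the triangle threshold p ~ 1/n).


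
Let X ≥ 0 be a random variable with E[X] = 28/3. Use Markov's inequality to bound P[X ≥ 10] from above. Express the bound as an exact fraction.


μ = E[X] = 28/3, a = 10.
Markov: P[X ≥ 10] ≤ μ/a = (28/3)/10 = 14/15.
Numerically: ≈ 0.933333.
(Since a = 10 > μ = 9.333333, the bound 14/15 is < 1 and informative.)

P[X ≥ 10] ≤ 14/15 ≈ 0.933333.


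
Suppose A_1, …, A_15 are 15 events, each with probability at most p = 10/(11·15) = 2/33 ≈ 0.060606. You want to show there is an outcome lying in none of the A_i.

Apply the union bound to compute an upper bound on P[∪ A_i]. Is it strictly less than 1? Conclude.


Union bound: P[∪_{i=1}^{15} A_i] ≤ Σ_i P[A_i] ≤ 15·p = 15·(2/33) = 10/11.
Numerically: 10/11 ≈ 0.909091.
Is 10/11 < 1? YES.
Since P[∪ A_i] ≤ 10/11 < 1, the complement has P[∩ A_i^c] ≥ 1 − 10/11 = 1/11 > 0, so some outcome avoids every A_i.

15·p = 10/11 ≈ 0.909091; existence CERTIFIED by the union bound.


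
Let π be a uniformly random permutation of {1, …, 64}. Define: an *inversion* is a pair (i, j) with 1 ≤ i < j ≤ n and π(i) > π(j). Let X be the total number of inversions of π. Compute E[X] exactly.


Write X = Σ X_I over the C(64, 2) = 2016 pairs i < j, with X_I the indicator of one inversion.
There are 2016 indicators.
For each fixed pair i < j, the values π(i) and π(j) are two distinct elements of {1, …, 64} in uniformly random order; by symmetry P[π(i) > π(j)] = 1/2.
By linearity: E[X] = 2016 · (1/2) = C(64, 2) · (1/2) = 2016/2 = 1008 ≈ 1008.000000.

E[X] = 1008 = 1008.000000.


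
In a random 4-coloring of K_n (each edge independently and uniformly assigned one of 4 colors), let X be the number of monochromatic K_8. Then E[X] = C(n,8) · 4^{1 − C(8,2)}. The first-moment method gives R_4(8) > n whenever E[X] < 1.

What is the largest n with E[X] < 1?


We need C(n, 8) · 4^{1 − 28} < 1, i.e. C(n, 8) < 4^{28 − 1} = 18014398509481984.
Check values of n near the boundary:
  n = 405: C(405, 8) = 16745853821188050; 16745853821188050 < 18014398509481984? YES
  n = 406: C(406, 8) = 17082453897995850; 17082453897995850 < 18014398509481984? YES
  n = 407: C(407, 8) = 17424959239309050; 17424959239309050 < 18014398509481984? YES
  n = 408: C(408, 8) = 17773458424095231; 17773458424095231 < 18014398509481984? YES
  n = 409: C(409, 8) = 18128041135797879; 18128041135797879 < 18014398509481984? NO
  n = 410: C(410, 8) = 18488798173326195; 18488798173326195 < 18014398509481984? NO
  n = 411: C(411, 8) = 18855821462126715; 18855821462126715 < 18014398509481984? NO
The largest n with C(n, 8) < 18014398509481984 is n = 408 (where E[X] = 17773458424095231/18014398509481984 ≈ 0.9866251). Hence R_4(8) > 408, i.e. R_4(8) ≥ 409.

Largest n = 408; hence R_4(8) > 408.


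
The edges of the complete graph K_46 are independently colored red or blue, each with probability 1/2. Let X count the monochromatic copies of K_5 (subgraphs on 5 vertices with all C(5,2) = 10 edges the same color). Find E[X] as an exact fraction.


Let X = Σ_S X_S over the C(46, 5) = 1370754 subsets S of size 5, where X_S = 1 if the K_5 on S is monochromatic.
For a fixed S, the K_5 on S has C(5, 2) = 10 edges. P[all 10 edges red] = (1/2)^10, and likewise for blue, so P[monochromatic] = 2·(1/2)^10 = 2^{1 − 10} = 1/512.
Summing: E[X] = C(46, 5) · 2^{1 − 10} = 1370754 · 1/512 = 685377/256.
Numerically: E[X] ≈ 2677.254.

E[X] = C(46,5)·2^(1−C(5,2)) = 685377/256 ≈ 2677.254.


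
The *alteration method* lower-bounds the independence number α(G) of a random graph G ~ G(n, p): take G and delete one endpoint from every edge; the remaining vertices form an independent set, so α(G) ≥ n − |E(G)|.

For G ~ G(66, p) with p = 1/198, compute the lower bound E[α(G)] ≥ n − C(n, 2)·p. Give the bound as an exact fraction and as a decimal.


E[|E(G)|] = C(66, 2)·p = 2145 · (1/198) = 65/6.
E[α(G)] ≥ n − E[|E(G)|] = 66 − 65/6 = 331/6.
Numerically: ≈ 55.166667.
(This is only a lower bound; the true E[α(G)] may be larger.)

E[α(G)] ≥ 331/6 ≈ 55.166667.


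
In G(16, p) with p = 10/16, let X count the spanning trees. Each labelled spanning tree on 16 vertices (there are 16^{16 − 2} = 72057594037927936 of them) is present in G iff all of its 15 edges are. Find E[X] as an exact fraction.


K_16 has 16^{16 − 2} = 72057594037927936 labelled spanning trees.
For each such spanning tree H, let X_H = 1 if all 15 edges of H are present in G. Then P[X_H = 1] = p^{15} = (5/8)^{15} = 30517578125/35184372088832.
Summing the indicators: E[X] = Σ_H E[X_H] = 72057594037927936 · p^{15} = 72057594037927936 · 30517578125/35184372088832 = 62500000000000.
Numerically: E[X] ≈ 6.25e+13.

E[X] = 72057594037927936 · (5/8)^{15} = 62500000000000 ≈ 6.25e+13.


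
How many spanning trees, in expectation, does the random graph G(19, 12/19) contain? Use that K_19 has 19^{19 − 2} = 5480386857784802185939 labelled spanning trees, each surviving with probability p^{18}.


K_19 has 19^{19 − 2} = 5480386857784802185939 labelled spanning trees.
For each such spanning tree H, let X_H = 1 if all 18 edges of H are present in G. Then P[X_H = 1] = p^{18} = (12/19)^{18} = 26623333280885243904/104127350297911241532841.
By linearity: E[X] = Σ_H E[X_H] = 5480386857784802185939 · p^{18} = 5480386857784802185939 · 26623333280885243904/104127350297911241532841 = 26623333280885243904/19.
Numerically: E[X] ≈ 1.4e+18.

E[X] = 5480386857784802185939 · (12/19)^{18} = 26623333280885243904/19 ≈ 1.4e+18.


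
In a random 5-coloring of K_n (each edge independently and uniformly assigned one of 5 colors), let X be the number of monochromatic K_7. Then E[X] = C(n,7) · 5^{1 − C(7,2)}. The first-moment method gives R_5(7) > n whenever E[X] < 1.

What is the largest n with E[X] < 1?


We need C(n, 7) · 5^{1 − 21} < 1, i.e. C(n, 7) < 5^{21 − 1} = 95367431640625.
Check values of n near the boundary:
  n = 333: C(333, 7) = 84549532139028; 84549532139028 < 95367431640625? YES
  n = 334: C(334, 7) = 86359460961576; 86359460961576 < 95367431640625? YES
  n = 335: C(335, 7) = 88202498238195; 88202498238195 < 95367431640625? YES
  n = 336: C(336, 7) = 90079147136880; 90079147136880 < 95367431640625? YES
  n = 337: C(337, 7) = 91989916924632; 91989916924632 < 95367431640625? YES
  n = 338: C(338, 7) = 93935323022736; 93935323022736 < 95367431640625? YES
  n = 339: C(339, 7) = 95915887062372; 95915887062372 < 95367431640625? NO
  n = 340: C(340, 7) = 97932136940560; 97932136940560 < 95367431640625? NO
The largest n with C(n, 7) < 95367431640625 is n = 338 (where E[X] = 93935323022736/95367431640625 ≈ 0.9849833). Hence R_5(7) > 338, i.e. R_5(7) ≥ 339.

Largest n = 338; hence R_5(7) > 338.


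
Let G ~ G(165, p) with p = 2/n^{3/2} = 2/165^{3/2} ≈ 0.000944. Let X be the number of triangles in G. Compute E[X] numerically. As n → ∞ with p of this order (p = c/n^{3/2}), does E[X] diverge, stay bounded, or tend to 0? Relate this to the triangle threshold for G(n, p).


Number of potential triangles: C(165, 3) = 735130.
Each occurs with probability p³ ≈ (0.000944)³ ≈ 8.40257e-10.
By linearity: E[X] = C(165, 3)·p³ ≈ 735130 · 8.40257e-10 ≈ 0.001.
Since α = 3/2 > 1, p = c/n^{3/2} = o(1/n) is below the triangle threshold p ~ 1/n. Asymptotically E[X] ~ (c³/6)·n^{3(1−α)} = (2³/6)·n^{-1.5} → 0, so by Markov's inequality G has no triangles w.h.p.

E[X] ≈ 0.001; in regime p = Θ(1/n^{3/2}) E[X] tends to 0 (below the triangle threshold p ~ 1/n).


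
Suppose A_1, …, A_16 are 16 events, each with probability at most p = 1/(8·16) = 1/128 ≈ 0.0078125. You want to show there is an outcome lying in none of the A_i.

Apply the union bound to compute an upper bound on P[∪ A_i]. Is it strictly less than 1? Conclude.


Union bound: P[∪_{i=1}^{16} A_i] ≤ Σ_i P[A_i] ≤ 16·p = 16·(1/128) = 1/8.
Numerically: 1/8 ≈ 0.1250000.
Is 1/8 < 1? YES.
Since P[∪ A_i] ≤ 1/8 < 1, the complement has P[∩ A_i^c] ≥ 1 − 1/8 = 7/8 > 0, so some outcome avoids every A_i.

16·p = 1/8 ≈ 0.1250000; existence CERTIFIED by the union bound.


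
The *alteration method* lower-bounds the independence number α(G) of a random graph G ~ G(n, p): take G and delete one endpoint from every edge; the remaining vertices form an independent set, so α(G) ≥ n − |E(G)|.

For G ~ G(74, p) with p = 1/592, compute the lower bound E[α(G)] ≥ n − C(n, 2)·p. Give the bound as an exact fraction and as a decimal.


E[|E(G)|] = C(74, 2)·p = 2701 · (1/592) = 73/16.
E[α(G)] ≥ n − E[|E(G)|] = 74 − 73/16 = 1111/16.
Numerically: ≈ 69.4375.
(This is only a lower bound; the true E[α(G)] may be larger.)

E[α(G)] ≥ 1111/16 ≈ 69.4375.


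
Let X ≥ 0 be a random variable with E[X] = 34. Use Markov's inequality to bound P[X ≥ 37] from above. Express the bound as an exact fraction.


μ = E[X] = 34, a = 37.
Markov: P[X ≥ 37] ≤ μ/a = (34)/37 = 34/37.
Numerically: ≈ 0.919.
(Since a = 37 > μ = 34.000, the bound 34/37 is < 1 and informative.)

P[X ≥ 37] ≤ 34/37 ≈ 0.919.


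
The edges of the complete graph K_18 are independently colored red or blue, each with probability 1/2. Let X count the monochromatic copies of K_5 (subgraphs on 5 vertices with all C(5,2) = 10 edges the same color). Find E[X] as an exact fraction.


Let X = Σ_S X_S over the C(18, 5) = 8568 subsets S of size 5, where X_S = 1 if the K_5 on S is monochromatic.
For a fixed S, the K_5 on S has C(5, 2) = 10 edges. P[all 10 edges red] = (1/2)^10, and likewise for blue, so P[monochromatic] = 2·(1/2)^10 = 2^{1 − 10} = 1/512.
By linearity: E[X] = C(18, 5) · 2^{1 − 10} = 8568 · 1/512 = 1071/64.
Numerically: E[X] ≈ 16.73438.

E[X] = C(18,5)·2^(1−C(5,2)) = 1071/64 ≈ 16.73438.


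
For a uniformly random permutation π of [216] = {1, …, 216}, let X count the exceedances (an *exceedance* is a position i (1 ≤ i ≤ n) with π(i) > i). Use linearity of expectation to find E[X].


Write X = Σ_{i=1}^{216} X_i, where X_i = 1_{π(i) > i}.
For each fixed i, π(i) is uniform over {1, …, 216} (marginal of a uniform permutation), so P[π(i) > i] = (n − i)/n. Summing: Σ_{i=1}^{216} (n − i)/n = (0 + 1 + … + 215)/216 = 216(216 − 1)/(2·216) = (216 − 1)/2.
Hence E[X] = Σ_{i=1}^{216} (216 − i)/216 = 215/2 ≈ 107.50000.

E[X] = 215/2 = 107.50000.


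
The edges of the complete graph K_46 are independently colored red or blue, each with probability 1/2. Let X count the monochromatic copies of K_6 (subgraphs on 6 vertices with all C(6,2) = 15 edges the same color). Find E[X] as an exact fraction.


Let X = Σ_S X_S over the C(46, 6) = 9366819 subsets S of size 6, where X_S = 1 if the K_6 on S is monochromatic.
For a fixed S, the K_6 on S has C(6, 2) = 15 edges. P[all 15 edges red] = (1/2)^15, and likewise for blue, so P[monochromatic] = 2·(1/2)^15 = 2^{1 − 15} = 1/16384.
By linearity of expectation: E[X] = C(46, 6) · 2^{1 − 15} = 9366819 · 1/16384 = 9366819/16384.
Numerically: E[X] ≈ 571.705261.

E[X] = C(46,6)·2^(1−C(6,2)) = 9366819/16384 ≈ 571.705261.


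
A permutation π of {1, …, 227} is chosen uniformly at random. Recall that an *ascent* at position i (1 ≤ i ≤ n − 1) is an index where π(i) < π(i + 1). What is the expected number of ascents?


Write X = Σ X_I over i = 1, …, 226, with X_I the indicator of one ascent.
There are 226 indicators.
For each fixed i, the pair (π(i), π(i+1)) is a uniformly random ordered pair of distinct values from {1, …, 227}; by symmetry P[π(i) < π(i+1)] = 1/2.
By linearity: E[X] = 226 · (1/2) = (227 − 1) · (1/2) = 113 ≈ 113.0000.

E[X] = 113 = 113.0000.


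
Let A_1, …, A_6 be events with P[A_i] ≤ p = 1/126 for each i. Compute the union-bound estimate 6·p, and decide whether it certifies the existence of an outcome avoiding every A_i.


Union bound: P[∪_{i=1}^{6} A_i] ≤ Σ_i P[A_i] ≤ 6·p = 6·(1/126) = 1/21.
Numerically: 1/21 ≈ 0.04762.
Is 1/21 < 1? YES.
Since P[∪ A_i] ≤ 1/21 < 1, the complement has P[∩ A_i^c] ≥ 1 − 1/21 = 20/21 > 0, so some outcome avoids every A_i.

6·p = 1/21 ≈ 0.04762; existence CERTIFIED by the union bound.


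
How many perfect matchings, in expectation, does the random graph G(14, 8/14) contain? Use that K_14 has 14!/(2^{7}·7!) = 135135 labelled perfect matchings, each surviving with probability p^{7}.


K_14 has 14!/(2^{7}·7!) = 135135 labelled perfect matchings.
For each such perfect matching H, let X_H = 1 if all 7 edges of H are present in G. Then P[X_H = 1] = p^{7} = (4/7)^{7} = 16384/823543.
By linearity of expectation: E[X] = Σ_H E[X_H] = 135135 · p^{7} = 135135 · 16384/823543 = 316293120/117649.
Numerically: E[X] ≈ 2688.4.

E[X] = 135135 · (4/7)^{7} = 316293120/117649 ≈ 2688.4.


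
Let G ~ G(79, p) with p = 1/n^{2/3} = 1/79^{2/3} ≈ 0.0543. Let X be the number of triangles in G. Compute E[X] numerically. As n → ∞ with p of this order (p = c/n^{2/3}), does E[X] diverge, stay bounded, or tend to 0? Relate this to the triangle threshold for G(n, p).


Number of potential triangles: C(79, 3) = 79079.
Each occurs with probability p³ ≈ (0.0543)³ ≈ 1.60231e-04.
By linearity: E[X] = C(79, 3)·p³ ≈ 79079 · 1.60231e-04 ≈ 12.671.
Since α = 2/3 < 1, p = c/n^{2/3} ≫ 1/n is above the triangle threshold p ~ 1/n. Asymptotically E[X] ~ (c³/6)·n^{3(1−α)} = (1³/6)·n^{1} → ∞; triangles are abundant w.h.p.

E[X] ≈ 12.671; in regime p = Θ(1/n^{2/3}) E[X] diverges (above the triangle threshold p ~ 1/n).


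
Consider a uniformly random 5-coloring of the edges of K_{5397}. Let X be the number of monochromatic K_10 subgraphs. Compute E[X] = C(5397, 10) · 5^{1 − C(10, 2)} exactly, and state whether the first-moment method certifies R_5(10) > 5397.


E[X] = C(5397, 10) · 5^{1 − 45} = 5729779230003226281244520755596 · 5^{−44} = 5729779230003226281244520755596/5684341886080801486968994140625.
As a reduced fraction: E[X] = 5729779230003226281244520755596/5684341886080801486968994140625 ≈ 1.008.
Is E[X] < 1? NO.
Since E[X] ≥ 1, the first-moment bound is inconclusive at n = 5397; it does NOT by itself certify R_5(10) > 5397.

E[X] = 5729779230003226281244520755596/5684341886080801486968994140625 ≈ 1.008; E[X] ≥ 1; first-moment method inconclusive here.


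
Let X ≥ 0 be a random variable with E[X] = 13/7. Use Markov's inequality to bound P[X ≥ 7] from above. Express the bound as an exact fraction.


μ = E[X] = 13/7, a = 7.
Markov: P[X ≥ 7] ≤ μ/a = (13/7)/7 = 13/49.
Numerically: ≈ 0.265.
(Since a = 7 > μ = 1.857, the bound 13/49 is < 1 and informative.)

P[X ≥ 7] ≤ 13/49 ≈ 0.265.


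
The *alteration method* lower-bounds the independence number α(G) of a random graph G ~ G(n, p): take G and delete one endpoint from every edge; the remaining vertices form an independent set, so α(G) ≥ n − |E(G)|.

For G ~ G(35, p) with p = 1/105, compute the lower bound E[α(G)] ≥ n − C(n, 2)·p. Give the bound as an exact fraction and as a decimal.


E[|E(G)|] = C(35, 2)·p = 595 · (1/105) = 17/3.
E[α(G)] ≥ n − E[|E(G)|] = 35 − 17/3 = 88/3.
Numerically: ≈ 29.333.
(This is only a lower bound; the true E[α(G)] may be larger.)

E[α(G)] ≥ 88/3 ≈ 29.333.


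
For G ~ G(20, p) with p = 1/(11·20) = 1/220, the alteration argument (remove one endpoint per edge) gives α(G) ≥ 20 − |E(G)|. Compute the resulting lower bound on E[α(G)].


E[|E(G)|] = C(20, 2)·p = 190 · (1/220) = 19/22.
E[α(G)] ≥ n − E[|E(G)|] = 20 − 19/22 = 421/22.
Numerically: ≈ 19.1364.
(This is only a lower bound; the true E[α(G)] may be larger.)

E[α(G)] ≥ 421/22 ≈ 19.1364.


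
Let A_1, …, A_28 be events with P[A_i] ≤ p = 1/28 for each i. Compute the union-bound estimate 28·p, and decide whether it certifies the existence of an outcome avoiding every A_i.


Union bound: P[∪_{i=1}^{28} A_i] ≤ Σ_i P[A_i] ≤ 28·p = 28·(1/28) = 1.
Numerically: 1 ≈ 1.0000.
Is 1 < 1? NO.
Since the bound 1 is ≥ 1, the union bound is uninformative here; it does NOT by itself certify existence.

28·p = 1 ≈ 1.0000; existence NOT certified by the union bound.


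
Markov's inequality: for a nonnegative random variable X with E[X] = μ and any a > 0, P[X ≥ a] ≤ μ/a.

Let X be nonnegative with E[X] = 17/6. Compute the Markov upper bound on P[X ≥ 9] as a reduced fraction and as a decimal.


μ = E[X] = 17/6, a = 9.
Markov: P[X ≥ 9] ≤ μ/a = (17/6)/9 = 17/54.
Numerically: ≈ 0.315.
(Since a = 9 > μ = 2.833, the bound 17/54 is < 1 and informative.)

P[X ≥ 9] ≤ 17/54 ≈ 0.315.


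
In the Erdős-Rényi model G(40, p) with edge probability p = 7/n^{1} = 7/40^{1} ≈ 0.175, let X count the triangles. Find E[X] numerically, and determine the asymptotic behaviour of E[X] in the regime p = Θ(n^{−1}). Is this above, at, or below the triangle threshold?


Number of potential triangles: C(40, 3) = 9880.
Each occurs with probability p³ ≈ (0.175)³ ≈ 5.3593750e-03.
By linearity: E[X] = C(40, 3)·p³ ≈ 9880 · 5.3593750e-03 ≈ 52.95062.
Here α = 1, so p = 7/n is exactly at the triangle threshold p ~ 1/n. Asymptotically E[X] → c³/6 = 7³/6 = 343/6 ≈ 57.16667, a bounded constant. In this regime the triangle count is asymptotically Poisson(c³/6).

E[X] ≈ 52.95062; in regime p = Θ(1/n^{1}) E[X] stays bounded (at the triangle threshold p ~ 1/n).


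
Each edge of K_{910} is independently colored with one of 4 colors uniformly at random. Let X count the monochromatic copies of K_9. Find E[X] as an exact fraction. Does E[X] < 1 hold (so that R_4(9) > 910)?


E[X] = C(910, 9) · 4^{1 − 36} = 1133378248346922788210 · 4^{−35} = 1133378248346922788210/1180591620717411303424.
As a reduced fraction: E[X] = 566689124173461394105/590295810358705651712 ≈ 0.96001.
Is E[X] < 1? YES.
Since E[X] < 1, there exists a 4-coloring of K_{910} with no monochromatic K_9; hence R_4(9) > 910.

E[X] = 566689124173461394105/590295810358705651712 ≈ 0.96001; E[X] < 1, so R_4(9) > 910.


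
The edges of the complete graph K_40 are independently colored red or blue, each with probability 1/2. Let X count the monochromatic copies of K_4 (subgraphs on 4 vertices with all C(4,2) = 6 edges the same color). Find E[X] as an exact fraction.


Let X = Σ_S X_S over the C(40, 4) = 91390 subsets S of size 4, where X_S = 1 if the K_4 on S is monochromatic.
For a fixed S, the K_4 on S has C(4, 2) = 6 edges. P[all 6 edges red] = (1/2)^6, and likewise for blue, so P[monochromatic] = 2·(1/2)^6 = 2^{1 − 6} = 1/32.
Summing: E[X] = C(40, 4) · 2^{1 − 6} = 91390 · 1/32 = 45695/16.
Numerically: E[X] ≈ 2855.93750.

E[X] = C(40,4)·2^(1−C(4,2)) = 45695/16 ≈ 2855.93750.


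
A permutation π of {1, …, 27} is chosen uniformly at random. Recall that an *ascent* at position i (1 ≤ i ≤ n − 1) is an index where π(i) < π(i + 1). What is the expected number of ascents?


Write X = Σ X_I over i = 1, …, 26, with X_I the indicator of one ascent.
There are 26 indicators.
For each fixed i, the pair (π(i), π(i+1)) is a uniformly random ordered pair of distinct values from {1, …, 27}; by symmetry P[π(i) < π(i+1)] = 1/2.
By linearity: E[X] = 26 · (1/2) = (27 − 1) · (1/2) = 13 ≈ 13.00000.

E[X] = 13 = 13.00000.


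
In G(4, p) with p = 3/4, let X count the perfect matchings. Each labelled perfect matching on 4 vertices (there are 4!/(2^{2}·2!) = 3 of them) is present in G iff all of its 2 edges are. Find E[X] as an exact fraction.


K_4 has 4!/(2^{2}·2!) = 3 labelled perfect matchings.
For each such perfect matching H, let X_H = 1 if all 2 edges of H are present in G. Then P[X_H = 1] = p^{2} = (3/4)^{2} = 9/16.
Summing the indicators: E[X] = Σ_H E[X_H] = 3 · p^{2} = 3 · 9/16 = 27/16.
Numerically: E[X] ≈ 1.688.

E[X] = 3 · (3/4)^{2} = 27/16 ≈ 1.688.


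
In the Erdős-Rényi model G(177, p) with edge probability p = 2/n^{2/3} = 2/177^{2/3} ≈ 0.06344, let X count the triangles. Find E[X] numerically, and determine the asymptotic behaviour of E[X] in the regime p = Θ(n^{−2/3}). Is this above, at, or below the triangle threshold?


Number of potential triangles: C(177, 3) = 908600.
Each occurs with probability p³ ≈ (0.06344)³ ≈ 2.553545e-04.
By linearity: E[X] = C(177, 3)·p³ ≈ 908600 · 2.553545e-04 ≈ 232.0151.
Since α = 2/3 < 1, p = c/n^{2/3} ≫ 1/n is above the triangle threshold p ~ 1/n. Asymptotically E[X] ~ (c³/6)·n^{3(1−α)} = (2³/6)·n^{1} → ∞; triangles are abundant w.h.p.

E[X] ≈ 232.0151; in regime p = Θ(1/n^{2/3}) E[X] diverges (above the triangle threshold p ~ 1/n).


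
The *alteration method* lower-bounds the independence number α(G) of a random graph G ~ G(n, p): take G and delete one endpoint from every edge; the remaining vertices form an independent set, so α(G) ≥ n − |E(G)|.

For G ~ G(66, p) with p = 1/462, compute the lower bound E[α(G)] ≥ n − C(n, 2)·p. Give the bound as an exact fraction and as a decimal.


E[|E(G)|] = C(66, 2)·p = 2145 · (1/462) = 65/14.
E[α(G)] ≥ n − E[|E(G)|] = 66 − 65/14 = 859/14.
Numerically: ≈ 61.3571.
(This is only a lower bound; the true E[α(G)] may be larger.)

E[α(G)] ≥ 859/14 ≈ 61.3571.


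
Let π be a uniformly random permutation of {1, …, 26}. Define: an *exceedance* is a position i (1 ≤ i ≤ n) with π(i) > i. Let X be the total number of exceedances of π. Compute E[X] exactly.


Write X = Σ_{i=1}^{26} X_i, where X_i = 1_{π(i) > i}.
For each fixed i, π(i) is uniform over {1, …, 26} (marginal of a uniform permutation), so P[π(i) > i] = (n − i)/n. Summing: Σ_{i=1}^{26} (n − i)/n = (0 + 1 + … + 25)/26 = 26(26 − 1)/(2·26) = (26 − 1)/2.
Hence E[X] = Σ_{i=1}^{26} (26 − i)/26 = 25/2 ≈ 12.50000.

E[X] = 25/2 = 12.50000.


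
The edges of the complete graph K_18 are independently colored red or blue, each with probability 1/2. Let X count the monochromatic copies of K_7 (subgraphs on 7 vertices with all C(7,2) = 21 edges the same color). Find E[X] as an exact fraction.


Let X = Σ_S X_S over the C(18, 7) = 31824 subsets S of size 7, where X_S = 1 if the K_7 on S is monochromatic.
For a fixed S, the K_7 on S has C(7, 2) = 21 edges. P[all 21 edges red] = (1/2)^21, and likewise for blue, so P[monochromatic] = 2·(1/2)^21 = 2^{1 − 21} = 1/1048576.
By linearity of expectation: E[X] = C(18, 7) · 2^{1 − 21} = 31824 · 1/1048576 = 1989/65536.
Numerically: E[X] ≈ 0.030.

E[X] = C(18,7)·2^(1−C(7,2)) = 1989/65536 ≈ 0.030.


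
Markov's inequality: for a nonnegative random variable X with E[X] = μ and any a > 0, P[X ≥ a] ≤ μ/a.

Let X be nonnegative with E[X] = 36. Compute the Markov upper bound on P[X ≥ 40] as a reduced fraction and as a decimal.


μ = E[X] = 36, a = 40.
Markov: P[X ≥ 40] ≤ μ/a = (36)/40 = 9/10.
Numerically: ≈ 0.90000.
(Since a = 40 > μ = 36.00000, the bound 9/10 is < 1 and informative.)

P[X ≥ 40] ≤ 9/10 ≈ 0.90000.


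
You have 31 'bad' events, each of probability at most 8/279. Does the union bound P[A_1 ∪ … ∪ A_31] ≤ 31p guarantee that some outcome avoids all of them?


Union bound: P[∪_{i=1}^{31} A_i] ≤ Σ_i P[A_i] ≤ 31·p = 31·(8/279) = 8/9.
Numerically: 8/9 ≈ 0.888889.
Is 8/9 < 1? YES.
Since P[∪ A_i] ≤ 8/9 < 1, the complement has P[∩ A_i^c] ≥ 1 − 8/9 = 1/9 > 0, so some outcome avoids every A_i.

31·p = 8/9 ≈ 0.888889; existence CERTIFIED by the union bound.


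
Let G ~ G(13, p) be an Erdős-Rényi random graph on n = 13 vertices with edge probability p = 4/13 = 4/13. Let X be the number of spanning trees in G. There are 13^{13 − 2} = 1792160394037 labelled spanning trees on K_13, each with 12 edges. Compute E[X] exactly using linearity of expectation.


K_13 has 13^{13 − 2} = 1792160394037 labelled spanning trees.
For each such spanning tree H, let X_H = 1 if all 12 edges of H are present in G. Then P[X_H = 1] = p^{12} = (4/13)^{12} = 16777216/23298085122481.
By linearity: E[X] = Σ_H E[X_H] = 1792160394037 · p^{12} = 1792160394037 · 16777216/23298085122481 = 16777216/13.
Numerically: E[X] ≈ 1.2906e+06.

E[X] = 1792160394037 · (4/13)^{12} = 16777216/13 ≈ 1.2906e+06.


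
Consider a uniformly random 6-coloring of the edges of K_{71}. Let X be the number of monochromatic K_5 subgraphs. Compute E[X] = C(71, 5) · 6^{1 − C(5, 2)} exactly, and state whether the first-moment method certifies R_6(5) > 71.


E[X] = C(71, 5) · 6^{1 − 10} = 13019909 · 6^{−9} = 13019909/10077696.
As a reduced fraction: E[X] = 13019909/10077696 ≈ 1.292.
Is E[X] < 1? NO.
Since E[X] ≥ 1, the first-moment bound is inconclusive at n = 71; it does NOT by itself certify R_6(5) > 71.

E[X] = 13019909/10077696 ≈ 1.292; E[X] ≥ 1; first-moment method inconclusive here.


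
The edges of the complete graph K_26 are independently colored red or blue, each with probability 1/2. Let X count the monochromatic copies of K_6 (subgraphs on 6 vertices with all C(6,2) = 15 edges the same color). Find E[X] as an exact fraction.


Let X = Σ_S X_S over the C(26, 6) = 230230 subsets S of size 6, where X_S = 1 if the K_6 on S is monochromatic.
For a fixed S, the K_6 on S has C(6, 2) = 15 edges. P[all 15 edges red] = (1/2)^15, and likewise for blue, so P[monochromatic] = 2·(1/2)^15 = 2^{1 − 15} = 1/16384.
Summing: E[X] = C(26, 6) · 2^{1 − 15} = 230230 · 1/16384 = 115115/8192.
Numerically: E[X] ≈ 14.05212.

E[X] = C(26,6)·2^(1−C(6,2)) = 115115/8192 ≈ 14.05212.


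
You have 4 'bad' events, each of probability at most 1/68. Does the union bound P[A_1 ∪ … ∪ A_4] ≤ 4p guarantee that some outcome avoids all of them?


Union bound: P[∪_{i=1}^{4} A_i] ≤ Σ_i P[A_i] ≤ 4·p = 4·(1/68) = 1/17.
Numerically: 1/17 ≈ 0.059.
Is 1/17 < 1? YES.
Since P[∪ A_i] ≤ 1/17 < 1, the complement has P[∩ A_i^c] ≥ 1 − 1/17 = 16/17 > 0, so some outcome avoids every A_i.

4·p = 1/17 ≈ 0.059; existence CERTIFIED by the union bound.


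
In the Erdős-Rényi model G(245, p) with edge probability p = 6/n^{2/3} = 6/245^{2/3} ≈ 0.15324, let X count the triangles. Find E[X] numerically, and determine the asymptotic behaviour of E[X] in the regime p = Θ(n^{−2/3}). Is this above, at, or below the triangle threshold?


Number of potential triangles: C(245, 3) = 2421090.
Each occurs with probability p³ ≈ (0.15324)³ ≈ 3.5985006e-03.
By linearity: E[X] = C(245, 3)·p³ ≈ 2421090 · 3.5985006e-03 ≈ 8712.29388.
Since α = 2/3 < 1, p = c/n^{2/3} ≫ 1/n is above the triangle threshold p ~ 1/n. Asymptotically E[X] ~ (c³/6)·n^{3(1−α)} = (6³/6)·n^{1} → ∞; triangles are abundant w.h.p.

E[X] ≈ 8712.29388; in regime p = Θ(1/n^{2/3}) E[X] diverges (above the triangle threshold p ~ 1/n).


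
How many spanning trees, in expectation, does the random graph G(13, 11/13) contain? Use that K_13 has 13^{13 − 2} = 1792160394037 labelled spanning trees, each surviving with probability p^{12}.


K_13 has 13^{13 − 2} = 1792160394037 labelled spanning trees.
For each such spanning tree H, let X_H = 1 if all 12 edges of H are present in G. Then P[X_H = 1] = p^{12} = (11/13)^{12} = 3138428376721/23298085122481.
Summing the indicators: E[X] = Σ_H E[X_H] = 1792160394037 · p^{12} = 1792160394037 · 3138428376721/23298085122481 = 3138428376721/13.
Numerically: E[X] ≈ 2.414e+11.

E[X] = 1792160394037 · (11/13)^{12} = 3138428376721/13 ≈ 2.414e+11.


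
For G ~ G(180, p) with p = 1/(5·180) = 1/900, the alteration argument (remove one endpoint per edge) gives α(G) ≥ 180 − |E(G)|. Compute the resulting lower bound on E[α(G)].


E[|E(G)|] = C(180, 2)·p = 16110 · (1/900) = 179/10.
E[α(G)] ≥ n − E[|E(G)|] = 180 − 179/10 = 1621/10.
Numerically: ≈ 162.1000.
(This is only a lower bound; the true E[α(G)] may be larger.)

E[α(G)] ≥ 1621/10 ≈ 162.1000.


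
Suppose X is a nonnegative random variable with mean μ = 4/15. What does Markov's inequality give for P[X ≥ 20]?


μ = E[X] = 4/15, a = 20.
Markov: P[X ≥ 20] ≤ μ/a = (4/15)/20 = 1/75.
Numerically: ≈ 0.013333.
(Since a = 20 > μ = 0.266667, the bound 1/75 is < 1 and informative.)

P[X ≥ 20] ≤ 1/75 ≈ 0.013333.


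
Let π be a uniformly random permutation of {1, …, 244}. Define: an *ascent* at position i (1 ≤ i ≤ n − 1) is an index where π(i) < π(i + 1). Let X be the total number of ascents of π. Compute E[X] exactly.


Write X = Σ X_I over i = 1, …, 243, with X_I the indicator of one ascent.
There are 243 indicators.
For each fixed i, the pair (π(i), π(i+1)) is a uniformly random ordered pair of distinct values from {1, …, 244}; by symmetry P[π(i) < π(i+1)] = 1/2.
By linearity: E[X] = 243 · (1/2) = (244 − 1) · (1/2) = 243/2 ≈ 121.500000.

E[X] = 243/2 = 121.500000.


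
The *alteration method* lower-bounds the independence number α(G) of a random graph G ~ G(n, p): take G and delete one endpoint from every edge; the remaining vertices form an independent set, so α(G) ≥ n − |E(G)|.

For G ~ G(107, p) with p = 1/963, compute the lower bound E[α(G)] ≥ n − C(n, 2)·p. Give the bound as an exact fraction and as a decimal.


E[|E(G)|] = C(107, 2)·p = 5671 · (1/963) = 53/9.
E[α(G)] ≥ n − E[|E(G)|] = 107 − 53/9 = 910/9.
Numerically: ≈ 101.1111.
(This is only a lower bound; the true E[α(G)] may be larger.)

E[α(G)] ≥ 910/9 ≈ 101.1111.


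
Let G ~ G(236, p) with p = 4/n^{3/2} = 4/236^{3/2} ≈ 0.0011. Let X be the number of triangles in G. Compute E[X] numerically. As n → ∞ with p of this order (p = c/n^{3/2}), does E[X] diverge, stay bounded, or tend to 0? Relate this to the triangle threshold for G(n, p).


Number of potential triangles: C(236, 3) = 2162940.
Each occurs with probability p³ ≈ (0.0011)³ ≈ 1.34300e-09.
By linearity: E[X] = C(236, 3)·p³ ≈ 2162940 · 1.34300e-09 ≈ 0.003.
Since α = 3/2 > 1, p = c/n^{3/2} = o(1/n) is below the triangle threshold p ~ 1/n. Asymptotically E[X] ~ (c³/6)·n^{3(1−α)} = (4³/6)·n^{-1.5} → 0, so by Markov's inequality G has no triangles w.h.p.

E[X] ≈ 0.003; in regime p = Θ(1/n^{3/2}) E[X] tends to 0 (below the triangle threshold p ~ 1/n).


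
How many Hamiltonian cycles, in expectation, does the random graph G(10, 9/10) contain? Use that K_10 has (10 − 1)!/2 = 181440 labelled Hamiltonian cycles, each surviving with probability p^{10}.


K_10 has (10 − 1)!/2 = 181440 labelled Hamiltonian cycles.
For each such Hamiltonian cycle H, let X_H = 1 if all 10 edges of H are present in G. Then P[X_H = 1] = p^{10} = (9/10)^{10} = 3486784401/10000000000.
By linearity: E[X] = Σ_H E[X_H] = 181440 · p^{10} = 181440 · 3486784401/10000000000 = 1977006755367/31250000.
Numerically: E[X] ≈ 63264.2.

E[X] = 181440 · (9/10)^{10} = 1977006755367/31250000 ≈ 63264.2.


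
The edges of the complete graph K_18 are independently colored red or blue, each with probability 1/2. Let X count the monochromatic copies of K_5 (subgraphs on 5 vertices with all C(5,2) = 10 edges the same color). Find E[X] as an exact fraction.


Let X = Σ_S X_S over the C(18, 5) = 8568 subsets S of size 5, where X_S = 1 if the K_5 on S is monochromatic.
For a fixed S, the K_5 on S has C(5, 2) = 10 edges. P[all 10 edges red] = (1/2)^10, and likewise for blue, so P[monochromatic] = 2·(1/2)^10 = 2^{1 − 10} = 1/512.
By linearity: E[X] = C(18, 5) · 2^{1 − 10} = 8568 · 1/512 = 1071/64.
Numerically: E[X] ≈ 16.734.

E[X] = C(18,5)·2^(1−C(5,2)) = 1071/64 ≈ 16.734.


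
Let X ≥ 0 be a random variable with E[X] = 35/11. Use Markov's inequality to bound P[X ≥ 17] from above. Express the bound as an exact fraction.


μ = E[X] = 35/11, a = 17.
Markov: P[X ≥ 17] ≤ μ/a = (35/11)/17 = 35/187.
Numerically: ≈ 0.187.
(Since a = 17 > μ = 3.182, the bound 35/187 is < 1 and informative.)

P[X ≥ 17] ≤ 35/187 ≈ 0.187.


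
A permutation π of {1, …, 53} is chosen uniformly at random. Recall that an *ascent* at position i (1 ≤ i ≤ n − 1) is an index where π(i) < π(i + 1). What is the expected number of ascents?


Write X = Σ X_I over i = 1, …, 52, with X_I the indicator of one ascent.
There are 52 indicators.
For each fixed i, the pair (π(i), π(i+1)) is a uniformly random ordered pair of distinct values from {1, …, 53}; by symmetry P[π(i) < π(i+1)] = 1/2.
By linearity: E[X] = 52 · (1/2) = (53 − 1) · (1/2) = 26 ≈ 26.000000.

E[X] = 26 = 26.000000.


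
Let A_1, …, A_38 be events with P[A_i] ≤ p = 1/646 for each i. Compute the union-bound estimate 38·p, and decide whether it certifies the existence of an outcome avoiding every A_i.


Union bound: P[∪_{i=1}^{38} A_i] ≤ Σ_i P[A_i] ≤ 38·p = 38·(1/646) = 1/17.
Numerically: 1/17 ≈ 0.058824.
Is 1/17 < 1? YES.
Since P[∪ A_i] ≤ 1/17 < 1, the complement has P[∩ A_i^c] ≥ 1 − 1/17 = 16/17 > 0, so some outcome avoids every A_i.

38·p = 1/17 ≈ 0.058824; existence CERTIFIED by the union bound.


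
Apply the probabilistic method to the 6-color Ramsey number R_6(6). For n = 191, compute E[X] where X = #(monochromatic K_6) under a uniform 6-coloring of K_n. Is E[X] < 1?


E[X] = C(191, 6) · 6^{1 − 15} = 62291483793 · 6^{−14} = 62291483793/78364164096.
As a reduced fraction: E[X] = 6921275977/8707129344 ≈ 0.7948976.
Is E[X] < 1? YES.
Since E[X] < 1, there exists a 6-coloring of K_{191} with no monochromatic K_6; hence R_6(6) > 191.

E[X] = 6921275977/8707129344 ≈ 0.7948976; E[X] < 1, so R_6(6) > 191.


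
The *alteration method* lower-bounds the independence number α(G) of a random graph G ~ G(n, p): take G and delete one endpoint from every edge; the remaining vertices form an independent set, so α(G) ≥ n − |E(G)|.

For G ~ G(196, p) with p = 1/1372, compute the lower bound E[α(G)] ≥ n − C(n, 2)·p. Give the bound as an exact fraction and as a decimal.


E[|E(G)|] = C(196, 2)·p = 19110 · (1/1372) = 195/14.
E[α(G)] ≥ n − E[|E(G)|] = 196 − 195/14 = 2549/14.
Numerically: ≈ 182.0714.
(This is only a lower bound; the true E[α(G)] may be larger.)

E[α(G)] ≥ 2549/14 ≈ 182.0714.


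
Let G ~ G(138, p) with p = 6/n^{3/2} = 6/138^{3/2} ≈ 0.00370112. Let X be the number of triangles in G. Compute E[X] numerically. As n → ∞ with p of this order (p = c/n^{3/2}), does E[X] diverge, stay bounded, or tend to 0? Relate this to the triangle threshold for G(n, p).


Number of potential triangles: C(138, 3) = 428536.
Each occurs with probability p³ ≈ (0.00370112)³ ≈ 5.06988213e-08.
By linearity: E[X] = C(138, 3)·p³ ≈ 428536 · 5.06988213e-08 ≈ 0.021726.
Since α = 3/2 > 1, p = c/n^{3/2} = o(1/n) is below the triangle threshold p ~ 1/n. Asymptotically E[X] ~ (c³/6)·n^{3(1−α)} = (6³/6)·n^{-1.5} → 0, so by Markov's inequality G has no triangles w.h.p.

E[X] ≈ 0.021726; in regime p = Θ(1/n^{3/2}) E[X] tends to 0 (below the triangle threshold p ~ 1/n).


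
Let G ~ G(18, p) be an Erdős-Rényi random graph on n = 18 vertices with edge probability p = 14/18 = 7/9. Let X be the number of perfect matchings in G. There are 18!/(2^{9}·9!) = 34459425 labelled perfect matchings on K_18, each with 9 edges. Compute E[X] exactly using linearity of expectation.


K_18 has 18!/(2^{9}·9!) = 34459425 labelled perfect matchings.
For each such perfect matching H, let X_H = 1 if all 9 edges of H are present in G. Then P[X_H = 1] = p^{9} = (7/9)^{9} = 40353607/387420489.
By linearity of expectation: E[X] = Σ_H E[X_H] = 34459425 · p^{9} = 34459425 · 40353607/387420489 = 17167433257975/4782969.
Numerically: E[X] ≈ 3.5893e+06.

E[X] = 34459425 · (7/9)^{9} = 17167433257975/4782969 ≈ 3.5893e+06.
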